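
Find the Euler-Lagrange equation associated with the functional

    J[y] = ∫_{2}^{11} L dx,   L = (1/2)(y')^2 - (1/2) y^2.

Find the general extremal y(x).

The Lagrangian is L = (1/2)(y')^2 - (1/2) y^2.
∂L/∂y = -y.
∂L/∂y' = y'.
The Euler-Lagrange equation d/dx(∂L/∂y') − ∂L/∂y = 0 becomes:
    y'' + y = 0
General solution: y(x) = A sin(x) + B cos(x), where A and B are arbitrary constants fixed by the endpoint conditions.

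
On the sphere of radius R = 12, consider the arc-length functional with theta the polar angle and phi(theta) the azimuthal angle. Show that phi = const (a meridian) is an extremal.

On the sphere of radius R = 12 with spherical coordinates (θ, φ), the induced metric is
    ds^2 = 144(dθ^2 + sin^2(θ) dφ^2).
Using θ as the parameter, the arc-length functional becomes
    J[φ] = ∫ 12 sqrt(1 + sin^2(θ) (dφ/dθ)^2) dθ.
So L = 12 sqrt(1 + sin^2(θ) φ'^2). Compute
    ∂L/∂φ = 0  (L has no explicit φ dependence),
    ∂L/∂φ' = 12 sin^2(θ) φ' / sqrt(1 + sin^2(θ) φ'^2).
For the candidate φ(θ) = c (constant), φ' = 0, so ∂L/∂φ' evaluated along the candidate vanishes, and ∂L/∂φ is identically zero. Hence
    d/dθ(∂L/∂φ') − ∂L/∂φ = 0
is satisfied. Therefore meridians φ = const are extremals of arc length — they are geodesics on the sphere.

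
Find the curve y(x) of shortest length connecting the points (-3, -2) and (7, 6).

Arc-length functional: J[y] = ∫ sqrt(1 + (y')^2) dx.
Lagrangian L = sqrt(1 + (y')^2) has no explicit y dependence, so ∂L/∂y = 0 and the Euler-Lagrange equation gives
    d/dx( y' / sqrt(1 + (y')^2) ) = 0  ⇒  y' / sqrt(1 + (y')^2) = const.
Hence y' is constant, so y(x) is affine.
Fitting the endpoints (-3, -2) and (7, 6):
    slope m = (6 − (-2)) / (7 − (-3)) = 4/5,
    intercept c = (-2) − m·(-3) = 2/5.
Extremal: y(x) = (4/5) x + 2/5.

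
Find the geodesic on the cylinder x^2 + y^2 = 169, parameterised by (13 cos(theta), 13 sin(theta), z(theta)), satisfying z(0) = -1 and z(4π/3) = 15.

Parameterise the cylinder of radius R = 13 as
    r(θ) = (13 cos θ, 13 sin θ, z(θ)).
The arc-length element is
    ds = sqrt(169 + (dz/dθ)^2) dθ,
so the Lagrangian is L = sqrt(169 + z'^2).
L depends on z' only, not on z or θ, so ∂L/∂z = 0 and
    ∂L/∂z' = z' / sqrt(169 + z'^2).
The Euler-Lagrange equation gives
    d/dθ( z' / sqrt(169 + z'^2) ) = 0,
so z' is constant. Integrating once:
    z(θ) = a θ + b,
a helix on the cylinder (a straight line when the cylinder is unrolled). The constants a, b are determined by the endpoint conditions.
With endpoint conditions z(0) = -1 and z(4π/3) = 15: from z(0) = b we get b = -1, and a·4π/3 + -1 = 15 gives a = 12/π, so
    z(θ) = (12/π) θ − 1.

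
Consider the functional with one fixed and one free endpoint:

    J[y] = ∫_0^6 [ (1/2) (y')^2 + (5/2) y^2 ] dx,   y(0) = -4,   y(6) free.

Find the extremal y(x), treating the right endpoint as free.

The Lagrangian L = (1/2) (y')^2 + (5/2) y^2 gives
    ∂L/∂y = 5 y,   ∂L/∂y' = y'.
Euler-Lagrange: y'' − 5 y = 0.
With k = sqrt(5), the general solution is
    y(x) = A cosh(sqrt(5) x) + B sinh(sqrt(5) x).
Fixed left endpoint y(0) = -4 ⇒ A = -4.
The right endpoint x = 6 is free, so the natural (transversality) condition is ∂L/∂y' |_{x=6} = 0, i.e. y'(6) = 0.
Compute y'(x) = A k sinh(k x) + B k cosh(k x), so
    y'(6) = A k sinh(k·6) + B k cosh(k·6) = 0
    ⇒ B = −A tanh(k·6) = 4 tanh(sqrt(5)·6).
Therefore the extremal is
    y(x) = −4 cosh(sqrt(5) x) + 4 tanh(sqrt(5)·6) sinh(sqrt(5) x).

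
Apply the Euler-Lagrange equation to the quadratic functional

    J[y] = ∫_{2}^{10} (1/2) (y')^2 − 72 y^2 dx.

The Lagrangian is L = (1/2) (y')^2 − 72 y^2.
Compute ∂L/∂y = -144y, ∂L/∂y' = y'.
The Euler-Lagrange equation d/dx(∂L/∂y') − ∂L/∂y = 0 reduces to
    y'' + 144 y = 0.
Its general solution is
    y(x) = A sin(12x) + B cos(12x),
with A, B fixed by the endpoint conditions.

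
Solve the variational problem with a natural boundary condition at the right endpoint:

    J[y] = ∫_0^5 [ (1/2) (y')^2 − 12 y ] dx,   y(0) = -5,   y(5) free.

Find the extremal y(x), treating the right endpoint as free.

The Lagrangian L = (1/2) (y')^2 − 12 y gives
    ∂L/∂y = −12,   ∂L/∂y' = y'.
Euler-Lagrange: d/dx(y') − (−12) = 0, i.e. y'' + 12 = 0, so
    y(x) = −(12/2) x^2 + C1 x + C2.
Fixed left endpoint y(0) = -5 ⇒ C2 = -5.
The right endpoint x = 5 is free, so the natural (transversality) condition is ∂L/∂y' |_{x=5} = 0, i.e. y'(5) = 0.
Compute y'(x) = −12 x + C1, so y'(5) = −60 + C1 = 0 ⇒ C1 = 60.
Therefore the extremal is
    y(x) = −6 x^2 + 60 x − 5.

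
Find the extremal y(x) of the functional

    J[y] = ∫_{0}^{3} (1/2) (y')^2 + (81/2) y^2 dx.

The Lagrangian is L = (1/2) (y')^2 + (81/2) y^2.
Compute ∂L/∂y = 81y, ∂L/∂y' = y'.
The Euler-Lagrange equation d/dx(∂L/∂y') − ∂L/∂y = 0 reduces to
    y'' − 81 y = 0.
Its general solution is
    y(x) = A e^(9x) + B e^(−9x),
with A, B fixed by the endpoint conditions.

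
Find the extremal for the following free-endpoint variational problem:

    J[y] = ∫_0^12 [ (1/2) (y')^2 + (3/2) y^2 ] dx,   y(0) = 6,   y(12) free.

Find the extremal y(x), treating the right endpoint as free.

The Lagrangian L = (1/2) (y')^2 + (3/2) y^2 gives
    ∂L/∂y = 3 y,   ∂L/∂y' = y'.
Euler-Lagrange: y'' − 3 y = 0.
With k = sqrt(3), the general solution is
    y(x) = A cosh(sqrt(3) x) + B sinh(sqrt(3) x).
Fixed left endpoint y(0) = 6 ⇒ A = 6.
The right endpoint x = 12 is free, so the natural (transversality) condition is ∂L/∂y' |_{x=12} = 0, i.e. y'(12) = 0.
Compute y'(x) = A k sinh(k x) + B k cosh(k x), so
    y'(12) = A k sinh(k·12) + B k cosh(k·12) = 0
    ⇒ B = −A tanh(k·12) = − 6 tanh(sqrt(3)·12).
Therefore the extremal is
    y(x) = 6 cosh(sqrt(3) x) − 6 tanh(sqrt(3)·12) sinh(sqrt(3) x).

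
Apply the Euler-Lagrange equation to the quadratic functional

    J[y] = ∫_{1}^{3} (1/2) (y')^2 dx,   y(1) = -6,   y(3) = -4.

The Lagrangian is L = (1/2) (y')^2.
Compute ∂L/∂y = 0, ∂L/∂y' = y'.
The Euler-Lagrange equation d/dx(∂L/∂y') − ∂L/∂y = 0 reduces to
    y'' = 0.
Its general solution is
    y(x) = A x + B,
with A, B fixed by the endpoint conditions.
Applying the endpoint conditions y(1) = -6 and y(3) = -4: solve A·1 + B = -6 and A·3 + B = -4. Subtracting gives A(3 − 1) = -4 − -6, so A = 1, and B = -6 − A·1 = -7. Therefore
    y(x) = x - 7.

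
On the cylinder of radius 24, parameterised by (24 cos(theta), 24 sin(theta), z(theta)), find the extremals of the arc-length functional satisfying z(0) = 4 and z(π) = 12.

Parameterise the cylinder of radius R = 24 as
    r(θ) = (24 cos θ, 24 sin θ, z(θ)).
The arc-length element is
    ds = sqrt(576 + (dz/dθ)^2) dθ,
so the Lagrangian is L = sqrt(576 + z'^2).
L depends on z' only, not on z or θ, so ∂L/∂z = 0 and
    ∂L/∂z' = z' / sqrt(576 + z'^2).
The Euler-Lagrange equation gives
    d/dθ( z' / sqrt(576 + z'^2) ) = 0,
so z' is constant. Integrating once:
    z(θ) = a θ + b,
a helix on the cylinder (a straight line when the cylinder is unrolled). The constants a, b are determined by the endpoint conditions.
With endpoint conditions z(0) = 4 and z(π) = 12: from z(0) = b we get b = 4, and a·π + 4 = 12 gives a = 8/π, so
    z(θ) = (8/π) θ + 4.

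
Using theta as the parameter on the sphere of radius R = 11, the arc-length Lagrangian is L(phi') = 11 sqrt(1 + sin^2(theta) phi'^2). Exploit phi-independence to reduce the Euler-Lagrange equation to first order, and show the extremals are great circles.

On the sphere of radius R = 11 with spherical coordinates (θ, φ), the induced metric is
    ds^2 = 121(dθ^2 + sin^2(θ) dφ^2).
Parameterise by θ; the arc-length functional is
    J[φ] = ∫ 11 sqrt(1 + sin^2(θ) (dφ/dθ)^2) dθ,
so L = 11 sqrt(1 + sin^2(θ) φ'^2). Compute
    ∂L/∂φ = 0  (L has no explicit φ dependence),
    ∂L/∂φ' = 11 sin^2(θ) φ' / sqrt(1 + sin^2(θ) φ'^2).
Since ∂L/∂φ = 0, the Euler-Lagrange equation
    d/dθ(∂L/∂φ') − ∂L/∂φ = 0
reduces to d/dθ(∂L/∂φ') = 0, i.e. the momentum conjugate to φ is conserved:
    11 sin^2(θ) φ' / sqrt(1 + sin^2(θ) φ'^2) = C.
The overall factor of 11 is constant, so dividing through gives Clairaut's relation sin^2(θ) φ' / sqrt(1 + sin^2(θ) φ'^2) = C' (with C' = C/11). Solving for φ' and integrating gives the great-circle family
    cot(θ) = A cos(φ − φ_0),
i.e. the intersection of the sphere with a plane through the origin. The two constants A and φ_0 (equivalently C and one phase) are fixed by the two endpoint conditions.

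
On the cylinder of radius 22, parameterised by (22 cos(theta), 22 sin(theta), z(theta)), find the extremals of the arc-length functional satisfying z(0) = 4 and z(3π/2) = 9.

Parameterise the cylinder of radius R = 22 as
    r(θ) = (22 cos θ, 22 sin θ, z(θ)).
The arc-length element is
    ds = sqrt(484 + (dz/dθ)^2) dθ,
so the Lagrangian is L = sqrt(484 + z'^2).
L depends on z' only, not on z or θ, so ∂L/∂z = 0 and
    ∂L/∂z' = z' / sqrt(484 + z'^2).
The Euler-Lagrange equation gives
    d/dθ( z' / sqrt(484 + z'^2) ) = 0,
so z' is constant. Integrating once:
    z(θ) = a θ + b,
a helix on the cylinder (a straight line when the cylinder is unrolled). The constants a, b are determined by the endpoint conditions.
With endpoint conditions z(0) = 4 and z(3π/2) = 9: from z(0) = b we get b = 4, and a·3π/2 + 4 = 9 gives a = 10/(3π), so
    z(θ) = (10/(3π)) θ + 4.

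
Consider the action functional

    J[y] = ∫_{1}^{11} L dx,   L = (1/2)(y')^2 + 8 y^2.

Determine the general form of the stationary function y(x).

The Lagrangian is L = (1/2)(y')^2 + 8 y^2.
∂L/∂y = 16y.
∂L/∂y' = y'.
The Euler-Lagrange equation d/dx(∂L/∂y') − ∂L/∂y = 0 becomes:
    y'' - 16 y = 0
General solution: y(x) = A e^(4x) + B e^(-4x), where A and B are arbitrary constants fixed by the endpoint conditions.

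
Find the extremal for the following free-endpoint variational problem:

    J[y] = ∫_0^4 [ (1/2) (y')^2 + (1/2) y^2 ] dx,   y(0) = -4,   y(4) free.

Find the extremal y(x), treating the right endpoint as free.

The Lagrangian L = (1/2) (y')^2 + (1/2) y^2 gives
    ∂L/∂y = 1 y,   ∂L/∂y' = y'.
Euler-Lagrange: y'' − y = 0.
With k = 1, the general solution is
    y(x) = A cosh(x) + B sinh(x).
Fixed left endpoint y(0) = -4 ⇒ A = -4.
The right endpoint x = 4 is free, so the natural (transversality) condition is ∂L/∂y' |_{x=4} = 0, i.e. y'(4) = 0.
Compute y'(x) = A k sinh(k x) + B k cosh(k x), so
    y'(4) = A k sinh(k·4) + B k cosh(k·4) = 0
    ⇒ B = −A tanh(k·4) = 4 tanh(1·4).
Therefore the extremal is
    y(x) = −4 cosh(1 x) + 4 tanh(1·4) sinh(1 x).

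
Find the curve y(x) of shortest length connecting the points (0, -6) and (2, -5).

Arc-length functional: J[y] = ∫ sqrt(1 + (y')^2) dx.
Lagrangian L = sqrt(1 + (y')^2) has no explicit y dependence, so ∂L/∂y = 0 and the Euler-Lagrange equation gives
    d/dx( y' / sqrt(1 + (y')^2) ) = 0  ⇒  y' / sqrt(1 + (y')^2) = const.
Hence y' is constant, so y(x) is affine.
Fitting the endpoints (0, -6) and (2, -5):
    slope m = ((-5) − (-6)) / (2 − 0) = 1/2,
    intercept c = (-6) − m·0 = -6.
Extremal: y(x) = (1/2) x - 6.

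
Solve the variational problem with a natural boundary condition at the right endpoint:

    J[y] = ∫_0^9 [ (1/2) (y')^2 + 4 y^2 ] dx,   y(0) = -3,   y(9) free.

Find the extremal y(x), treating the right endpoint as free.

The Lagrangian L = (1/2) (y')^2 + 4 y^2 gives
    ∂L/∂y = 8 y,   ∂L/∂y' = y'.
Euler-Lagrange: y'' − 8 y = 0.
With k = sqrt(8), the general solution is
    y(x) = A cosh(sqrt(8) x) + B sinh(sqrt(8) x).
Fixed left endpoint y(0) = -3 ⇒ A = -3.
The right endpoint x = 9 is free, so the natural (transversality) condition is ∂L/∂y' |_{x=9} = 0, i.e. y'(9) = 0.
Compute y'(x) = A k sinh(k x) + B k cosh(k x), so
    y'(9) = A k sinh(k·9) + B k cosh(k·9) = 0
    ⇒ B = −A tanh(k·9) = 3 tanh(sqrt(8)·9).
Therefore the extremal is
    y(x) = −3 cosh(sqrt(8) x) + 3 tanh(sqrt(8)·9) sinh(sqrt(8) x).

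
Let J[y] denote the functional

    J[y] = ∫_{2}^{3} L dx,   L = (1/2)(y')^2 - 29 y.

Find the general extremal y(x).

The Lagrangian is L = (1/2)(y')^2 - 29 y.
∂L/∂y = -29.
∂L/∂y' = y'.
The Euler-Lagrange equation d/dx(∂L/∂y') − ∂L/∂y = 0 becomes:
    y'' + 29 = 0
General solution: y(x) = -(29/2) x^2 + A x + B, where A and B are arbitrary constants fixed by the endpoint conditions.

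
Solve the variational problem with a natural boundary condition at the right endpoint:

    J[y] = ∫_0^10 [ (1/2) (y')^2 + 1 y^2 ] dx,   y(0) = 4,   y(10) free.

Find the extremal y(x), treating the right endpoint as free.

The Lagrangian L = (1/2) (y')^2 + 1 y^2 gives
    ∂L/∂y = 2 y,   ∂L/∂y' = y'.
Euler-Lagrange: y'' − 2 y = 0.
With k = sqrt(2), the general solution is
    y(x) = A cosh(sqrt(2) x) + B sinh(sqrt(2) x).
Fixed left endpoint y(0) = 4 ⇒ A = 4.
The right endpoint x = 10 is free, so the natural (transversality) condition is ∂L/∂y' |_{x=10} = 0, i.e. y'(10) = 0.
Compute y'(x) = A k sinh(k x) + B k cosh(k x), so
    y'(10) = A k sinh(k·10) + B k cosh(k·10) = 0
    ⇒ B = −A tanh(k·10) = − 4 tanh(sqrt(2)·10).
Therefore the extremal is
    y(x) = 4 cosh(sqrt(2) x) − 4 tanh(sqrt(2)·10) sinh(sqrt(2) x).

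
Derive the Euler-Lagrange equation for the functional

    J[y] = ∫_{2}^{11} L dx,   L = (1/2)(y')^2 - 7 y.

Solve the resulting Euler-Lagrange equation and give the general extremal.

The Lagrangian is L = (1/2)(y')^2 - 7 y.
∂L/∂y = -7.
∂L/∂y' = y'.
The Euler-Lagrange equation d/dx(∂L/∂y') − ∂L/∂y = 0 becomes:
    y'' + 7 = 0
General solution: y(x) = -(7/2) x^2 + A x + B, where A and B are arbitrary constants fixed by the endpoint conditions.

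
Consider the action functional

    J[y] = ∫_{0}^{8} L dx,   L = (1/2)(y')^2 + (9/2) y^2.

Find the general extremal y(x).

The Lagrangian is L = (1/2)(y')^2 + (9/2) y^2.
∂L/∂y = 9y.
∂L/∂y' = y'.
The Euler-Lagrange equation d/dx(∂L/∂y') − ∂L/∂y = 0 becomes:
    y'' - 9 y = 0
General solution: y(x) = A e^(3x) + B e^(-3x), where A and B are arbitrary constants fixed by the endpoint conditions.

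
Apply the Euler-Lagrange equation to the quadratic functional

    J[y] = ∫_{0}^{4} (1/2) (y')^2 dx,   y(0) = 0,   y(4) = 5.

The Lagrangian is L = (1/2) (y')^2.
Compute ∂L/∂y = 0, ∂L/∂y' = y'.
The Euler-Lagrange equation d/dx(∂L/∂y') − ∂L/∂y = 0 reduces to
    y'' = 0.
Its general solution is
    y(x) = A x + B,
with A, B fixed by the endpoint conditions.
Applying the endpoint conditions y(0) = 0 and y(4) = 5: solve A·0 + B = 0 and A·4 + B = 5. Subtracting gives A(4 − 0) = 5 − 0, so A = 5/4, and B = 0 − A·0 = 0. Therefore
    y(x) = (5/4) x.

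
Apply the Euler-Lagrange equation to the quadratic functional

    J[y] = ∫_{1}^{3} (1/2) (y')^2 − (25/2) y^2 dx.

The Lagrangian is L = (1/2) (y')^2 − (25/2) y^2.
Compute ∂L/∂y = -25y, ∂L/∂y' = y'.
The Euler-Lagrange equation d/dx(∂L/∂y') − ∂L/∂y = 0 reduces to
    y'' + 25 y = 0.
Its general solution is
    y(x) = A sin(5x) + B cos(5x),
with A, B fixed by the endpoint conditions.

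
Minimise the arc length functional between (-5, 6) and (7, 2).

Arc-length functional: J[y] = ∫ sqrt(1 + (y')^2) dx.
Lagrangian L = sqrt(1 + (y')^2) has no explicit y dependence, so ∂L/∂y = 0 and the Euler-Lagrange equation gives
    d/dx( y' / sqrt(1 + (y')^2) ) = 0  ⇒  y' / sqrt(1 + (y')^2) = const.
Hence y' is constant, so y(x) is affine.
Fitting the endpoints (-5, 6) and (7, 2):
    slope m = (2 − 6) / (7 − (-5)) = -1/3,
    intercept c = 6 − m·(-5) = 13/3.
Extremal: y(x) = (-1/3) x + 13/3.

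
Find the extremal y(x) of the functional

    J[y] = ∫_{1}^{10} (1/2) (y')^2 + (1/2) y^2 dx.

The Lagrangian is L = (1/2) (y')^2 + (1/2) y^2.
Compute ∂L/∂y = y, ∂L/∂y' = y'.
The Euler-Lagrange equation d/dx(∂L/∂y') − ∂L/∂y = 0 reduces to
    y'' − y = 0.
Its general solution is
    y(x) = A e^x + B e^(−x),
with A, B fixed by the endpoint conditions.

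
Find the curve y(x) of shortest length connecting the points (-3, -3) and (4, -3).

Arc-length functional: J[y] = ∫ sqrt(1 + (y')^2) dx.
Lagrangian L = sqrt(1 + (y')^2) has no explicit y dependence, so ∂L/∂y = 0 and the Euler-Lagrange equation gives
    d/dx( y' / sqrt(1 + (y')^2) ) = 0  ⇒  y' / sqrt(1 + (y')^2) = const.
Hence y' is constant, so y(x) is affine.
Fitting the endpoints (-3, -3) and (4, -3):
    slope m = ((-3) − (-3)) / (4 − (-3)) = 0,
    intercept c = (-3) − m·(-3) = -3.
Extremal: y(x) = -3.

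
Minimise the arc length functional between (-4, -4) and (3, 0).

Arc-length functional: J[y] = ∫ sqrt(1 + (y')^2) dx.
Lagrangian L = sqrt(1 + (y')^2) has no explicit y dependence, so ∂L/∂y = 0 and the Euler-Lagrange equation gives
    d/dx( y' / sqrt(1 + (y')^2) ) = 0  ⇒  y' / sqrt(1 + (y')^2) = const.
Hence y' is constant, so y(x) is affine.
Fitting the endpoints (-4, -4) and (3, 0):
    slope m = (0 − (-4)) / (3 − (-4)) = 4/7,
    intercept c = (-4) − m·(-4) = -12/7.
Extremal: y(x) = (4/7) x - 12/7.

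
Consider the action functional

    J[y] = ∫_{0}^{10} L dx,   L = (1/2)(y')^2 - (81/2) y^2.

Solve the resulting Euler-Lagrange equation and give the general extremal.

The Lagrangian is L = (1/2)(y')^2 - (81/2) y^2.
∂L/∂y = -81y.
∂L/∂y' = y'.
The Euler-Lagrange equation d/dx(∂L/∂y') − ∂L/∂y = 0 becomes:
    y'' + 81 y = 0
General solution: y(x) = A sin(9x) + B cos(9x), where A and B are arbitrary constants fixed by the endpoint conditions.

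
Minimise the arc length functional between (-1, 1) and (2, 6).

Arc-length functional: J[y] = ∫ sqrt(1 + (y')^2) dx.
Lagrangian L = sqrt(1 + (y')^2) has no explicit y dependence, so ∂L/∂y = 0 and the Euler-Lagrange equation gives
    d/dx( y' / sqrt(1 + (y')^2) ) = 0  ⇒  y' / sqrt(1 + (y')^2) = const.
Hence y' is constant, so y(x) is affine.
Fitting the endpoints (-1, 1) and (2, 6):
    slope m = (6 − 1) / (2 − (-1)) = 5/3,
    intercept c = 1 − m·(-1) = 8/3.
Extremal: y(x) = (5/3) x + 8/3.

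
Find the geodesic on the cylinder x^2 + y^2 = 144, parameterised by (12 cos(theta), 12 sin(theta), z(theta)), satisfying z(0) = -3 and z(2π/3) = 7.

Parameterise the cylinder of radius R = 12 as
    r(θ) = (12 cos θ, 12 sin θ, z(θ)).
The arc-length element is
    ds = sqrt(144 + (dz/dθ)^2) dθ,
so the Lagrangian is L = sqrt(144 + z'^2).
L depends on z' only, not on z or θ, so ∂L/∂z = 0 and
    ∂L/∂z' = z' / sqrt(144 + z'^2).
The Euler-Lagrange equation gives
    d/dθ( z' / sqrt(144 + z'^2) ) = 0,
so z' is constant. Integrating once:
    z(θ) = a θ + b,
a helix on the cylinder (a straight line when the cylinder is unrolled). The constants a, b are determined by the endpoint conditions.
With endpoint conditions z(0) = -3 and z(2π/3) = 7: from z(0) = b we get b = -3, and a·2π/3 + -3 = 7 gives a = 15/π, so
    z(θ) = (15/π) θ − 3.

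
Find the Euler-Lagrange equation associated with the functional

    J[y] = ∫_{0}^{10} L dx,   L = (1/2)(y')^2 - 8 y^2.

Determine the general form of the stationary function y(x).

The Lagrangian is L = (1/2)(y')^2 - 8 y^2.
∂L/∂y = -16y.
∂L/∂y' = y'.
The Euler-Lagrange equation d/dx(∂L/∂y') − ∂L/∂y = 0 becomes:
    y'' + 16 y = 0
General solution: y(x) = A sin(4x) + B cos(4x), where A and B are arbitrary constants fixed by the endpoint conditions.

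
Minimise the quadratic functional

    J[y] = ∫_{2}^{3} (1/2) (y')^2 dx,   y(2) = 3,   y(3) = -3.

The Lagrangian is L = (1/2) (y')^2.
Compute ∂L/∂y = 0, ∂L/∂y' = y'.
The Euler-Lagrange equation d/dx(∂L/∂y') − ∂L/∂y = 0 reduces to
    y'' = 0.
Its general solution is
    y(x) = A x + B,
with A, B fixed by the endpoint conditions.
Applying the endpoint conditions y(2) = 3 and y(3) = -3: solve A·2 + B = 3 and A·3 + B = -3. Subtracting gives A(3 − 2) = -3 − 3, so A = -6, and B = 3 − A·2 = 15. Therefore
    y(x) = -6 x + 15.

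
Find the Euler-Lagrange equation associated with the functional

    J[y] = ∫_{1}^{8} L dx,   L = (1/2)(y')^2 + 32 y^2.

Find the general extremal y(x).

The Lagrangian is L = (1/2)(y')^2 + 32 y^2.
∂L/∂y = 64y.
∂L/∂y' = y'.
The Euler-Lagrange equation d/dx(∂L/∂y') − ∂L/∂y = 0 becomes:
    y'' - 64 y = 0
General solution: y(x) = A e^(8x) + B e^(-8x), where A and B are arbitrary constants fixed by the endpoint conditions.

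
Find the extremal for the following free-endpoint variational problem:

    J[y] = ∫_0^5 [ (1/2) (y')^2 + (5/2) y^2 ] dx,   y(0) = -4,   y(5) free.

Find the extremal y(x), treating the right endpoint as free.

The Lagrangian L = (1/2) (y')^2 + (5/2) y^2 gives
    ∂L/∂y = 5 y,   ∂L/∂y' = y'.
Euler-Lagrange: y'' − 5 y = 0.
With k = sqrt(5), the general solution is
    y(x) = A cosh(sqrt(5) x) + B sinh(sqrt(5) x).
Fixed left endpoint y(0) = -4 ⇒ A = -4.
The right endpoint x = 5 is free, so the natural (transversality) condition is ∂L/∂y' |_{x=5} = 0, i.e. y'(5) = 0.
Compute y'(x) = A k sinh(k x) + B k cosh(k x), so
    y'(5) = A k sinh(k·5) + B k cosh(k·5) = 0
    ⇒ B = −A tanh(k·5) = 4 tanh(sqrt(5)·5).
Therefore the extremal is
    y(x) = −4 cosh(sqrt(5) x) + 4 tanh(sqrt(5)·5) sinh(sqrt(5) x).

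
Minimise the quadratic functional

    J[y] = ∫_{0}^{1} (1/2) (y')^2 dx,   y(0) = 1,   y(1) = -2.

The Lagrangian is L = (1/2) (y')^2.
Compute ∂L/∂y = 0, ∂L/∂y' = y'.
The Euler-Lagrange equation d/dx(∂L/∂y') − ∂L/∂y = 0 reduces to
    y'' = 0.
Its general solution is
    y(x) = A x + B,
with A, B fixed by the endpoint conditions.
Applying the endpoint conditions y(0) = 1 and y(1) = -2: solve A·0 + B = 1 and A·1 + B = -2. Subtracting gives A(1 − 0) = -2 − 1, so A = -3, and B = 1 − A·0 = 1. Therefore
    y(x) = -3 x + 1.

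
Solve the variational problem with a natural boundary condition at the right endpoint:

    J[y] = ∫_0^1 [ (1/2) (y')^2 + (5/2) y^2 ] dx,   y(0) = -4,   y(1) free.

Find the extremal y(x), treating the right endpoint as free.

The Lagrangian L = (1/2) (y')^2 + (5/2) y^2 gives
    ∂L/∂y = 5 y,   ∂L/∂y' = y'.
Euler-Lagrange: y'' − 5 y = 0.
With k = sqrt(5), the general solution is
    y(x) = A cosh(sqrt(5) x) + B sinh(sqrt(5) x).
Fixed left endpoint y(0) = -4 ⇒ A = -4.
The right endpoint x = 1 is free, so the natural (transversality) condition is ∂L/∂y' |_{x=1} = 0, i.e. y'(1) = 0.
Compute y'(x) = A k sinh(k x) + B k cosh(k x), so
    y'(1) = A k sinh(k·1) + B k cosh(k·1) = 0
    ⇒ B = −A tanh(k·1) = 4 tanh(sqrt(5)·1).
Therefore the extremal is
    y(x) = −4 cosh(sqrt(5) x) + 4 tanh(sqrt(5)·1) sinh(sqrt(5) x).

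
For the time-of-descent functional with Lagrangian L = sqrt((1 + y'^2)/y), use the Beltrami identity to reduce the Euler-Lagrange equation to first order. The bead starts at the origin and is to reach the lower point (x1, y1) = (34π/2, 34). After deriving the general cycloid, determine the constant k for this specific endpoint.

The Lagrangian L = sqrt((1 + y'^2) / y) has no explicit x dependence, so the Beltrami identity applies:
    L − y' ∂L/∂y' = C.
Compute ∂L/∂y' = y' / sqrt(y (1 + y'^2)).
Substitute:
    sqrt((1 + y'^2)/y) − y'·y' / sqrt(y (1 + y'^2))
    = (1 + y'^2) / sqrt(y (1 + y'^2)) − y'^2 / sqrt(y (1 + y'^2))
    = 1 / sqrt(y (1 + y'^2)) = C.
Squaring and rearranging gives the first integral
    y (1 + y'^2) = 1/C^2 =: k   (constant).
Solving this first-order ODE by the substitution
    y = (k/2)(1 − cos θ)
yields the cycloid parameterisation
    x(θ) = (k/2)(θ − sin θ),   y(θ) = (k/2)(1 − cos θ).
The constant k is fixed by the endpoint condition.
Now fit the given lower endpoint (x1, y1) = (34π/2, 34). At the bottom of the first arch (θ = π), the parametric equations give
    y(π) = (k/2)(1 − cos π) = k,
    x(π) = (k/2)(π − sin π) = kπ/2.
Matching y(π) = 34 gives k = 34, consistent with x(π) = 34π/2. Therefore the specific cycloid is
    x(θ) = (34/2)(θ − sin θ),   y(θ) = (34/2)(1 − cos θ).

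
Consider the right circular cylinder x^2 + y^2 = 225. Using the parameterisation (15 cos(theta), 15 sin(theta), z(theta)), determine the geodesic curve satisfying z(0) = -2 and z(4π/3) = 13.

Parameterise the cylinder of radius R = 15 as
    r(θ) = (15 cos θ, 15 sin θ, z(θ)).
The arc-length element is
    ds = sqrt(225 + (dz/dθ)^2) dθ,
so the Lagrangian is L = sqrt(225 + z'^2).
L depends on z' only, not on z or θ, so ∂L/∂z = 0 and
    ∂L/∂z' = z' / sqrt(225 + z'^2).
The Euler-Lagrange equation gives
    d/dθ( z' / sqrt(225 + z'^2) ) = 0,
so z' is constant. Integrating once:
    z(θ) = a θ + b,
a helix on the cylinder (a straight line when the cylinder is unrolled). The constants a, b are determined by the endpoint conditions.
With endpoint conditions z(0) = -2 and z(4π/3) = 13: from z(0) = b we get b = -2, and a·4π/3 + -2 = 13 gives a = 45/(4π), so
    z(θ) = (45/(4π)) θ − 2.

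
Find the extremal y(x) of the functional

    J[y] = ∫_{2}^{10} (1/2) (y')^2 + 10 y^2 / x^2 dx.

The Lagrangian is L = (1/2) (y')^2 + 10 y^2 / x^2.
Compute ∂L/∂y = 20y/x^2, ∂L/∂y' = y'.
The Euler-Lagrange equation d/dx(∂L/∂y') − ∂L/∂y = 0 reduces to
    y'' − 20/x^2 · y = 0  (x > 0).
Its general solution is
    y(x) = A x^5 + B x^(-4),
with A, B fixed by the endpoint conditions.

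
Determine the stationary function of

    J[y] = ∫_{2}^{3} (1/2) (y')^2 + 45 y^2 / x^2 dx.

The Lagrangian is L = (1/2) (y')^2 + 45 y^2 / x^2.
Compute ∂L/∂y = 90y/x^2, ∂L/∂y' = y'.
The Euler-Lagrange equation d/dx(∂L/∂y') − ∂L/∂y = 0 reduces to
    y'' − 90/x^2 · y = 0  (x > 0).
Its general solution is
    y(x) = A x^10 + B x^(-9),
with A, B fixed by the endpoint conditions.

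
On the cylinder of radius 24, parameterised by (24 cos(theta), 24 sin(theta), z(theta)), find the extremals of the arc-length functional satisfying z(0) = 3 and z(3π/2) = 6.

Parameterise the cylinder of radius R = 24 as
    r(θ) = (24 cos θ, 24 sin θ, z(θ)).
The arc-length element is
    ds = sqrt(576 + (dz/dθ)^2) dθ,
so the Lagrangian is L = sqrt(576 + z'^2).
L depends on z' only, not on z or θ, so ∂L/∂z = 0 and
    ∂L/∂z' = z' / sqrt(576 + z'^2).
The Euler-Lagrange equation gives
    d/dθ( z' / sqrt(576 + z'^2) ) = 0,
so z' is constant. Integrating once:
    z(θ) = a θ + b,
a helix on the cylinder (a straight line when the cylinder is unrolled). The constants a, b are determined by the endpoint conditions.
With endpoint conditions z(0) = 3 and z(3π/2) = 6: from z(0) = b we get b = 3, and a·3π/2 + 3 = 6 gives a = 2/π, so
    z(θ) = (2/π) θ + 3.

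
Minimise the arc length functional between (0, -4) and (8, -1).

Arc-length functional: J[y] = ∫ sqrt(1 + (y')^2) dx.
Lagrangian L = sqrt(1 + (y')^2) has no explicit y dependence, so ∂L/∂y = 0 and the Euler-Lagrange equation gives
    d/dx( y' / sqrt(1 + (y')^2) ) = 0  ⇒  y' / sqrt(1 + (y')^2) = const.
Hence y' is constant, so y(x) is affine.
Fitting the endpoints (0, -4) and (8, -1):
    slope m = ((-1) − (-4)) / (8 − 0) = 3/8,
    intercept c = (-4) − m·0 = -4.
Extremal: y(x) = (3/8) x - 4.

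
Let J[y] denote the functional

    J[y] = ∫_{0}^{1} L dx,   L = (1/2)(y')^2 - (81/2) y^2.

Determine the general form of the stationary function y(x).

The Lagrangian is L = (1/2)(y')^2 - (81/2) y^2.
∂L/∂y = -81y.
∂L/∂y' = y'.
The Euler-Lagrange equation d/dx(∂L/∂y') − ∂L/∂y = 0 becomes:
    y'' + 81 y = 0
General solution: y(x) = A sin(9x) + B cos(9x), where A and B are arbitrary constants fixed by the endpoint conditions.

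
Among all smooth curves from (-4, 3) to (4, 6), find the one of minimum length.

Arc-length functional: J[y] = ∫ sqrt(1 + (y')^2) dx.
Lagrangian L = sqrt(1 + (y')^2) has no explicit y dependence, so ∂L/∂y = 0 and the Euler-Lagrange equation gives
    d/dx( y' / sqrt(1 + (y')^2) ) = 0  ⇒  y' / sqrt(1 + (y')^2) = const.
Hence y' is constant, so y(x) is affine.
Fitting the endpoints (-4, 3) and (4, 6):
    slope m = (6 − 3) / (4 − (-4)) = 3/8,
    intercept c = 3 − m·(-4) = 9/2.
Extremal: y(x) = (3/8) x + 9/2.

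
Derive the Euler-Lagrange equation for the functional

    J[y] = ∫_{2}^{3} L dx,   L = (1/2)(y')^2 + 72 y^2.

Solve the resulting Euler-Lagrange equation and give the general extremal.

The Lagrangian is L = (1/2)(y')^2 + 72 y^2.
∂L/∂y = 144y.
∂L/∂y' = y'.
The Euler-Lagrange equation d/dx(∂L/∂y') − ∂L/∂y = 0 becomes:
    y'' - 144 y = 0
General solution: y(x) = A e^(12x) + B e^(-12x), where A and B are arbitrary constants fixed by the endpoint conditions.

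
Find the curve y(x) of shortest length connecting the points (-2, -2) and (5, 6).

Arc-length functional: J[y] = ∫ sqrt(1 + (y')^2) dx.
Lagrangian L = sqrt(1 + (y')^2) has no explicit y dependence, so ∂L/∂y = 0 and the Euler-Lagrange equation gives
    d/dx( y' / sqrt(1 + (y')^2) ) = 0  ⇒  y' / sqrt(1 + (y')^2) = const.
Hence y' is constant, so y(x) is affine.
Fitting the endpoints (-2, -2) and (5, 6):
    slope m = (6 − (-2)) / (5 − (-2)) = 8/7,
    intercept c = (-2) − m·(-2) = 2/7.
Extremal: y(x) = (8/7) x + 2/7.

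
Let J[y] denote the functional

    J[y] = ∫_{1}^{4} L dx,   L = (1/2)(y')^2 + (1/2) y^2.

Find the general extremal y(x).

The Lagrangian is L = (1/2)(y')^2 + (1/2) y^2.
∂L/∂y = y.
∂L/∂y' = y'.
The Euler-Lagrange equation d/dx(∂L/∂y') − ∂L/∂y = 0 becomes:
    y'' - y = 0
General solution: y(x) = A e^x + B e^(-x), where A and B are arbitrary constants fixed by the endpoint conditions.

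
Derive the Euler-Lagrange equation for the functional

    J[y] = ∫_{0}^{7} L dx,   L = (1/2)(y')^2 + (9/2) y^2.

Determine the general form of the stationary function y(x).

The Lagrangian is L = (1/2)(y')^2 + (9/2) y^2.
∂L/∂y = 9y.
∂L/∂y' = y'.
The Euler-Lagrange equation d/dx(∂L/∂y') − ∂L/∂y = 0 becomes:
    y'' - 9 y = 0
General solution: y(x) = A e^(3x) + B e^(-3x), where A and B are arbitrary constants fixed by the endpoint conditions.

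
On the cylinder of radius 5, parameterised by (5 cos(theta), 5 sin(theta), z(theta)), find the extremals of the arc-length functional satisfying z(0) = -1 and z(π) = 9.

Parameterise the cylinder of radius R = 5 as
    r(θ) = (5 cos θ, 5 sin θ, z(θ)).
The arc-length element is
    ds = sqrt(25 + (dz/dθ)^2) dθ,
so the Lagrangian is L = sqrt(25 + z'^2).
L depends on z' only, not on z or θ, so ∂L/∂z = 0 and
    ∂L/∂z' = z' / sqrt(25 + z'^2).
The Euler-Lagrange equation gives
    d/dθ( z' / sqrt(25 + z'^2) ) = 0,
so z' is constant. Integrating once:
    z(θ) = a θ + b,
a helix on the cylinder (a straight line when the cylinder is unrolled). The constants a, b are determined by the endpoint conditions.
With endpoint conditions z(0) = -1 and z(π) = 9: from z(0) = b we get b = -1, and a·π + -1 = 9 gives a = 10/π, so
    z(θ) = (10/π) θ − 1.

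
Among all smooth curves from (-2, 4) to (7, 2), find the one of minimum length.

Arc-length functional: J[y] = ∫ sqrt(1 + (y')^2) dx.
Lagrangian L = sqrt(1 + (y')^2) has no explicit y dependence, so ∂L/∂y = 0 and the Euler-Lagrange equation gives
    d/dx( y' / sqrt(1 + (y')^2) ) = 0  ⇒  y' / sqrt(1 + (y')^2) = const.
Hence y' is constant, so y(x) is affine.
Fitting the endpoints (-2, 4) and (7, 2):
    slope m = (2 − 4) / (7 − (-2)) = -2/9,
    intercept c = 4 − m·(-2) = 32/9.
Extremal: y(x) = (-2/9) x + 32/9.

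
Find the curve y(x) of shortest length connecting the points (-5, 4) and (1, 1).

Arc-length functional: J[y] = ∫ sqrt(1 + (y')^2) dx.
Lagrangian L = sqrt(1 + (y')^2) has no explicit y dependence, so ∂L/∂y = 0 and the Euler-Lagrange equation gives
    d/dx( y' / sqrt(1 + (y')^2) ) = 0  ⇒  y' / sqrt(1 + (y')^2) = const.
Hence y' is constant, so y(x) is affine.
Fitting the endpoints (-5, 4) and (1, 1):
    slope m = (1 − 4) / (1 − (-5)) = -1/2,
    intercept c = 4 − m·(-5) = 3/2.
Extremal: y(x) = (-1/2) x + 3/2.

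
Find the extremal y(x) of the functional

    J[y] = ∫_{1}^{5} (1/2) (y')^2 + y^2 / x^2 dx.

The Lagrangian is L = (1/2) (y')^2 + y^2 / x^2.
Compute ∂L/∂y = 2y/x^2, ∂L/∂y' = y'.
The Euler-Lagrange equation d/dx(∂L/∂y') − ∂L/∂y = 0 reduces to
    y'' − 2/x^2 · y = 0  (x > 0).
Its general solution is
    y(x) = A x^2 + B / x,
with A, B fixed by the endpoint conditions.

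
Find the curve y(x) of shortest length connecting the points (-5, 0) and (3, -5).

Arc-length functional: J[y] = ∫ sqrt(1 + (y')^2) dx.
Lagrangian L = sqrt(1 + (y')^2) has no explicit y dependence, so ∂L/∂y = 0 and the Euler-Lagrange equation gives
    d/dx( y' / sqrt(1 + (y')^2) ) = 0  ⇒  y' / sqrt(1 + (y')^2) = const.
Hence y' is constant, so y(x) is affine.
Fitting the endpoints (-5, 0) and (3, -5):
    slope m = ((-5) − 0) / (3 − (-5)) = -5/8,
    intercept c = 0 − m·(-5) = -25/8.
Extremal: y(x) = (-5/8) x - 25/8.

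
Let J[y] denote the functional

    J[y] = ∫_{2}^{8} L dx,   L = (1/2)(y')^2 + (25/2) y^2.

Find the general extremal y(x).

The Lagrangian is L = (1/2)(y')^2 + (25/2) y^2.
∂L/∂y = 25y.
∂L/∂y' = y'.
The Euler-Lagrange equation d/dx(∂L/∂y') − ∂L/∂y = 0 becomes:
    y'' - 25 y = 0
General solution: y(x) = A e^(5x) + B e^(-5x), where A and B are arbitrary constants fixed by the endpoint conditions.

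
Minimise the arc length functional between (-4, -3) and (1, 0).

Arc-length functional: J[y] = ∫ sqrt(1 + (y')^2) dx.
Lagrangian L = sqrt(1 + (y')^2) has no explicit y dependence, so ∂L/∂y = 0 and the Euler-Lagrange equation gives
    d/dx( y' / sqrt(1 + (y')^2) ) = 0  ⇒  y' / sqrt(1 + (y')^2) = const.
Hence y' is constant, so y(x) is affine.
Fitting the endpoints (-4, -3) and (1, 0):
    slope m = (0 − (-3)) / (1 − (-4)) = 3/5,
    intercept c = (-3) − m·(-4) = -3/5.
Extremal: y(x) = (3/5) x - 3/5.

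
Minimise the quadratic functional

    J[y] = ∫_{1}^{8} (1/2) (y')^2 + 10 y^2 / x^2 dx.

The Lagrangian is L = (1/2) (y')^2 + 10 y^2 / x^2.
Compute ∂L/∂y = 20y/x^2, ∂L/∂y' = y'.
The Euler-Lagrange equation d/dx(∂L/∂y') − ∂L/∂y = 0 reduces to
    y'' − 20/x^2 · y = 0  (x > 0).
Its general solution is
    y(x) = A x^5 + B x^(-4),
with A, B fixed by the endpoint conditions.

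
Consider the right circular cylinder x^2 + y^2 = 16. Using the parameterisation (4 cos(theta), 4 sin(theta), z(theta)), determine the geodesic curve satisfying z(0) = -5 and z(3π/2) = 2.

Parameterise the cylinder of radius R = 4 as
    r(θ) = (4 cos θ, 4 sin θ, z(θ)).
The arc-length element is
    ds = sqrt(16 + (dz/dθ)^2) dθ,
so the Lagrangian is L = sqrt(16 + z'^2).
L depends on z' only, not on z or θ, so ∂L/∂z = 0 and
    ∂L/∂z' = z' / sqrt(16 + z'^2).
The Euler-Lagrange equation gives
    d/dθ( z' / sqrt(16 + z'^2) ) = 0,
so z' is constant. Integrating once:
    z(θ) = a θ + b,
a helix on the cylinder (a straight line when the cylinder is unrolled). The constants a, b are determined by the endpoint conditions.
With endpoint conditions z(0) = -5 and z(3π/2) = 2: from z(0) = b we get b = -5, and a·3π/2 + -5 = 2 gives a = 14/(3π), so
    z(θ) = (14/(3π)) θ − 5.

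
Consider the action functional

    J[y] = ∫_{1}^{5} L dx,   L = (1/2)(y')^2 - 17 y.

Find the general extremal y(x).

The Lagrangian is L = (1/2)(y')^2 - 17 y.
∂L/∂y = -17.
∂L/∂y' = y'.
The Euler-Lagrange equation d/dx(∂L/∂y') − ∂L/∂y = 0 becomes:
    y'' + 17 = 0
General solution: y(x) = -(17/2) x^2 + A x + B, where A and B are arbitrary constants fixed by the endpoint conditions.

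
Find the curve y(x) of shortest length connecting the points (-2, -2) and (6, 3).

Arc-length functional: J[y] = ∫ sqrt(1 + (y')^2) dx.
Lagrangian L = sqrt(1 + (y')^2) has no explicit y dependence, so ∂L/∂y = 0 and the Euler-Lagrange equation gives
    d/dx( y' / sqrt(1 + (y')^2) ) = 0  ⇒  y' / sqrt(1 + (y')^2) = const.
Hence y' is constant, so y(x) is affine.
Fitting the endpoints (-2, -2) and (6, 3):
    slope m = (3 − (-2)) / (6 − (-2)) = 5/8,
    intercept c = (-2) − m·(-2) = -3/4.
Extremal: y(x) = (5/8) x - 3/4.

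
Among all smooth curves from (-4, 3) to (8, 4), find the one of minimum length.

Arc-length functional: J[y] = ∫ sqrt(1 + (y')^2) dx.
Lagrangian L = sqrt(1 + (y')^2) has no explicit y dependence, so ∂L/∂y = 0 and the Euler-Lagrange equation gives
    d/dx( y' / sqrt(1 + (y')^2) ) = 0  ⇒  y' / sqrt(1 + (y')^2) = const.
Hence y' is constant, so y(x) is affine.
Fitting the endpoints (-4, 3) and (8, 4):
    slope m = (4 − 3) / (8 − (-4)) = 1/12,
    intercept c = 3 − m·(-4) = 10/3.
Extremal: y(x) = (1/12) x + 10/3.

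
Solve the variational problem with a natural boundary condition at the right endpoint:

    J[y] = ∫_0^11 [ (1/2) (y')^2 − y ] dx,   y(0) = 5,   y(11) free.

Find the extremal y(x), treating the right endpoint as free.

The Lagrangian L = (1/2) (y')^2 − y gives
    ∂L/∂y = −1,   ∂L/∂y' = y'.
Euler-Lagrange: d/dx(y') − (−1) = 0, i.e. y'' + 1 = 0, so
    y(x) = −(1/2) x^2 + C1 x + C2.
Fixed left endpoint y(0) = 5 ⇒ C2 = 5.
The right endpoint x = 11 is free, so the natural (transversality) condition is ∂L/∂y' |_{x=11} = 0, i.e. y'(11) = 0.
Compute y'(x) = −1 x + C1, so y'(11) = −11 + C1 = 0 ⇒ C1 = 11.
Therefore the extremal is
    y(x) = −x^2/2 + 11 x + 5.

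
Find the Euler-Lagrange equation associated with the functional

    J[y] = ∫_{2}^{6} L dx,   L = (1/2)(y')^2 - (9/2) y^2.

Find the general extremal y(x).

The Lagrangian is L = (1/2)(y')^2 - (9/2) y^2.
∂L/∂y = -9y.
∂L/∂y' = y'.
The Euler-Lagrange equation d/dx(∂L/∂y') − ∂L/∂y = 0 becomes:
    y'' + 9 y = 0
General solution: y(x) = A sin(3x) + B cos(3x), where A and B are arbitrary constants fixed by the endpoint conditions.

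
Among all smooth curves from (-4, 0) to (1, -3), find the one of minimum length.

Arc-length functional: J[y] = ∫ sqrt(1 + (y')^2) dx.
Lagrangian L = sqrt(1 + (y')^2) has no explicit y dependence, so ∂L/∂y = 0 and the Euler-Lagrange equation gives
    d/dx( y' / sqrt(1 + (y')^2) ) = 0  ⇒  y' / sqrt(1 + (y')^2) = const.
Hence y' is constant, so y(x) is affine.
Fitting the endpoints (-4, 0) and (1, -3):
    slope m = ((-3) − 0) / (1 − (-4)) = -3/5,
    intercept c = 0 − m·(-4) = -12/5.
Extremal: y(x) = (-3/5) x - 12/5.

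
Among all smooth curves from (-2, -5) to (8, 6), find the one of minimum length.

Arc-length functional: J[y] = ∫ sqrt(1 + (y')^2) dx.
Lagrangian L = sqrt(1 + (y')^2) has no explicit y dependence, so ∂L/∂y = 0 and the Euler-Lagrange equation gives
    d/dx( y' / sqrt(1 + (y')^2) ) = 0  ⇒  y' / sqrt(1 + (y')^2) = const.
Hence y' is constant, so y(x) is affine.
Fitting the endpoints (-2, -5) and (8, 6):
    slope m = (6 − (-5)) / (8 − (-2)) = 11/10,
    intercept c = (-5) − m·(-2) = -14/5.
Extremal: y(x) = (11/10) x - 14/5.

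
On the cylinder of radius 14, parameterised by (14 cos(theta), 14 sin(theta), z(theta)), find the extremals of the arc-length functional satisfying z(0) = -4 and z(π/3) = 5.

Parameterise the cylinder of radius R = 14 as
    r(θ) = (14 cos θ, 14 sin θ, z(θ)).
The arc-length element is
    ds = sqrt(196 + (dz/dθ)^2) dθ,
so the Lagrangian is L = sqrt(196 + z'^2).
L depends on z' only, not on z or θ, so ∂L/∂z = 0 and
    ∂L/∂z' = z' / sqrt(196 + z'^2).
The Euler-Lagrange equation gives
    d/dθ( z' / sqrt(196 + z'^2) ) = 0,
so z' is constant. Integrating once:
    z(θ) = a θ + b,
a helix on the cylinder (a straight line when the cylinder is unrolled). The constants a, b are determined by the endpoint conditions.
With endpoint conditions z(0) = -4 and z(π/3) = 5: from z(0) = b we get b = -4, and a·π/3 + -4 = 5 gives a = 27/π, so
    z(θ) = (27/π) θ − 4.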